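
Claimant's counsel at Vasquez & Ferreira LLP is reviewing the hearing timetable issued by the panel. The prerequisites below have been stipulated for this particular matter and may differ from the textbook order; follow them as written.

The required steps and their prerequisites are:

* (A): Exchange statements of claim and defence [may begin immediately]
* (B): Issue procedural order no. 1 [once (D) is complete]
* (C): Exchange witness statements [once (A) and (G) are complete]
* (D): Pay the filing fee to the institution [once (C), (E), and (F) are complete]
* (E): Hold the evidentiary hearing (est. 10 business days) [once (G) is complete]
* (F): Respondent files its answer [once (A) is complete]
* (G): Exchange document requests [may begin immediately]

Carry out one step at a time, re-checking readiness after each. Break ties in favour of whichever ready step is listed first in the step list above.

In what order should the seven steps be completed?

(A) → (F) → (G) → (C) → (E) → (D) → (B)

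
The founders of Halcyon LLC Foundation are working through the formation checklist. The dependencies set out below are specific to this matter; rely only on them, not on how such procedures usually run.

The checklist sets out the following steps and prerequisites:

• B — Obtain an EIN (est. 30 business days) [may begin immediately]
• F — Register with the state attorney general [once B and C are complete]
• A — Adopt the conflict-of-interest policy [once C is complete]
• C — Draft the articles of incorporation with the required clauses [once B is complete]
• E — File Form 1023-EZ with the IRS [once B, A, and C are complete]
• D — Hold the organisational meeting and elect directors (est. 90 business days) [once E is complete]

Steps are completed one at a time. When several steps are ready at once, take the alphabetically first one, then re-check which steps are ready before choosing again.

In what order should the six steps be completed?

B has no prerequisites → B first.
Next only C has its prerequisites met → C.
Ready: A and F. A has the earlier label → A.
E now also ready, so the ready set is {E, F}; E has the earlier label → E.
D now also ready, so the ready set is {D, F}; D has the earlier label → D.
F needed B and C, now all done → F.

B C A E D F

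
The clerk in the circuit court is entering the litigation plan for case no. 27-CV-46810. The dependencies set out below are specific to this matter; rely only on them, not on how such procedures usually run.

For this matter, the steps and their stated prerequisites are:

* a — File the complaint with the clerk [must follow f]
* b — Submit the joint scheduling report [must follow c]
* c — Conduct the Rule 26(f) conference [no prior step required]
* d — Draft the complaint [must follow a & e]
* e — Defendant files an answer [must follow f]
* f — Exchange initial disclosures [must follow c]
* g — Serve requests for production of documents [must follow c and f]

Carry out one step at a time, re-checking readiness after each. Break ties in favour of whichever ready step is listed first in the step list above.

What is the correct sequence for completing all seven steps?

c b f a e d g

c is the only step with nothing outstanding, so it goes first.
Ready: b and f. b is listed earlier → b.
Next only f has its prerequisites met → f.
Now a, e and g have their prerequisites met. a is listed earlier, so a next.
e and g are both available; e is listed earlier → e.
Now d and g have their prerequisites met. d is listed earlier, so d next.
Next only g has its prerequisites met → g.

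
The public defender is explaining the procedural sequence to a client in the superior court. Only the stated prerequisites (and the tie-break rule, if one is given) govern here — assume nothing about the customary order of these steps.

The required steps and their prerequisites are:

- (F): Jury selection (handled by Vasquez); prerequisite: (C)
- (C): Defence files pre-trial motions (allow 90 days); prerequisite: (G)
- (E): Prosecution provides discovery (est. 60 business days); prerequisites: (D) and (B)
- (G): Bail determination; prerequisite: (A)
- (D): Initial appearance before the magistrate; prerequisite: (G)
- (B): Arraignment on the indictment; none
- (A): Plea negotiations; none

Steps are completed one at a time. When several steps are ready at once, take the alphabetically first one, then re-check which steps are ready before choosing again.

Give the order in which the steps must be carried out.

Nothing is required for (A) and (B). (A) has the earlier label → (A) first.
(G) now also ready, so the ready set is {(B), (G)}; (B) has the earlier label → (B).
That leaves (G) as the only ready step → (G).
Ready: (C) and (D). (C) has the earlier label → (C).
(D) and (F) are both available; (D) has the earlier label → (D).
Ready: (E) and (F). (E) has the earlier label → (E).
Next only (F) has its prerequisites met → (F).

(A) (B) (G) (C) (D) (E) (F)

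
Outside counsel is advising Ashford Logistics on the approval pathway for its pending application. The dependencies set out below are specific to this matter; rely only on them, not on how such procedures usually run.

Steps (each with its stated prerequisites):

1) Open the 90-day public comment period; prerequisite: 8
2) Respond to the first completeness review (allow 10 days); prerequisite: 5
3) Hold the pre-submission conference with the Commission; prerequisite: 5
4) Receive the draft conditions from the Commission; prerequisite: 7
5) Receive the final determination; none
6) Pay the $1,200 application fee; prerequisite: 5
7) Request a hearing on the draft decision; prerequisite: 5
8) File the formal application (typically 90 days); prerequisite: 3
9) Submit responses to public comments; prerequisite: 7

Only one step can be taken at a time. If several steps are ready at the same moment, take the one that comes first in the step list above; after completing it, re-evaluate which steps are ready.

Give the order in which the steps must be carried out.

Only 5 has no prerequisites, so it is first.
Now 2, 3, 6 and 7 have their prerequisites met. 2 is listed earlier, so 2 next.
3, 6 and 7 are all available; 3 is listed earlier → 3.
Ready: 6, 7 and 8. 6 is listed earlier → 6.
Ready: 7 and 8. 7 is listed earlier → 7.
4 and 9 now also ready, so the ready set is {4, 8, 9}; 4 is listed earlier → 4.
8 and 9 are both available; 8 is listed earlier → 8.
1 now also ready, so the ready set is {1, 9}; 1 is listed earlier → 1.
That leaves 9 as the only ready step → 9.

5 → 2 → 3 → 6 → 7 → 4 → 8 → 1 → 9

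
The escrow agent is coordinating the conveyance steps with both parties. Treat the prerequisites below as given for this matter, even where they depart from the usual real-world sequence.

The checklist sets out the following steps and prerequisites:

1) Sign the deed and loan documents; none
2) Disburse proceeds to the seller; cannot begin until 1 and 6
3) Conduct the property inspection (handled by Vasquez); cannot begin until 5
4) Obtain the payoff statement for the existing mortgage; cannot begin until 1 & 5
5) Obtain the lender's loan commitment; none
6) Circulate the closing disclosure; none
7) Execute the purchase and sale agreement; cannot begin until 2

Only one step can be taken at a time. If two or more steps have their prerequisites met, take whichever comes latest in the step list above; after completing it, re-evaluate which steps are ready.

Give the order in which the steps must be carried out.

6, 5 and 1 have no prerequisites; 6 is listed later, so 6 is first.
5 and 1 are both available; 5 is listed later → 5.
3 now also ready, so the ready set is {3, 1}; 3 is listed later → 3.
That leaves 1 as the only ready step → 1.
Ready: 4 and 2. 4 is listed later → 4.
2 needed 6 and 1, now all done → 2.
Next only 7 has its prerequisites met → 7.

6 → 5 → 3 → 1 → 4 → 2 → 7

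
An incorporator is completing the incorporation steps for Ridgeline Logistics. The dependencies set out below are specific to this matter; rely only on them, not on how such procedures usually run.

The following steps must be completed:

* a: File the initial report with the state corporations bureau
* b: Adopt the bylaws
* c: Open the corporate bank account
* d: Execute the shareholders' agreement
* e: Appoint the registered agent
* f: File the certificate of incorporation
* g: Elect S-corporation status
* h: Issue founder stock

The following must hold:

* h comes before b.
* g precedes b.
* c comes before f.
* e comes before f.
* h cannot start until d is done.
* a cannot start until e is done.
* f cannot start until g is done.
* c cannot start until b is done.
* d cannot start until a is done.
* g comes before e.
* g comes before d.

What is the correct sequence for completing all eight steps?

g has no prerequisites → g first.
e is the only step now ready → e.
That leaves a as the only ready step → a.
d needed a and g, now all done → d.
h needed d, now all done → h.
Next only b has its prerequisites met → b.
c is the only step now ready → c.
Next only f has its prerequisites met → f.

g e a d h b c f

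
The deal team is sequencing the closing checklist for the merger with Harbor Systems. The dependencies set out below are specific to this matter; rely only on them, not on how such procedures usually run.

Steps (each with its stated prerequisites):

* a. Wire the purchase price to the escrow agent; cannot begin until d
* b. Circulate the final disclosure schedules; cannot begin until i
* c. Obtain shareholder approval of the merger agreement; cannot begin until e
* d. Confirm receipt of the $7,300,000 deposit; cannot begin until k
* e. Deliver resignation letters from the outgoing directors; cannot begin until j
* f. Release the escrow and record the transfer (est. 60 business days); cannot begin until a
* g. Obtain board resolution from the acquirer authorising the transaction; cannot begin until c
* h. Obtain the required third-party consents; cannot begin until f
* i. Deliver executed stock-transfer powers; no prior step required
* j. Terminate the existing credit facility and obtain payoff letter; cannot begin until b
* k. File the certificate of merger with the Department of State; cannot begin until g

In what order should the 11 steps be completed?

i, b, j, e, c, g, k, d, a, f, h

i is the only step with nothing outstanding, so it goes first.
Next only b has its prerequisites met → b.
j needed b, now all done → j.
e needed j, now all done → e.
That leaves c as the only ready step → c.
g needed c, now all done → g.
Next only k has its prerequisites met → k.
d needed k, now all done → d.
a is the only step now ready → a.
Next only f has its prerequisites met → f.
h needed f, now all done → h.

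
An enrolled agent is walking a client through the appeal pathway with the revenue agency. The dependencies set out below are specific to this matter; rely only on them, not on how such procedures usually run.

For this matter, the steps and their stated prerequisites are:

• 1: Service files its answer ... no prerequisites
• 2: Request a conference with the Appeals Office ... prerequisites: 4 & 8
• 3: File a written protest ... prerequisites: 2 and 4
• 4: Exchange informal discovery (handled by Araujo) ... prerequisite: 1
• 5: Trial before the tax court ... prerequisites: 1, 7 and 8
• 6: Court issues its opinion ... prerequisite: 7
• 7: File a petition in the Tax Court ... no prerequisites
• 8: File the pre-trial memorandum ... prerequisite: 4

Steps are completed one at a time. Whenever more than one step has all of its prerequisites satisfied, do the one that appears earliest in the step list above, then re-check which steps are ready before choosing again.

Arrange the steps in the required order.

1 4 7 6 8 2 3 5

Nothing is required for 1 and 7. 1 is listed earlier → 1 first.
4 now also ready, so the ready set is {4, 7}; 4 is listed earlier → 4.
Now 7 and 8 have their prerequisites met. 7 is listed earlier, so 7 next.
6 now also ready, so the ready set is {6, 8}; 6 is listed earlier → 6.
8 needed 4, now all done → 8.
Now 2 and 5 have their prerequisites met. 2 is listed earlier, so 2 next.
Now 3 and 5 have their prerequisites met. 3 is listed earlier, so 3 next.
Next only 5 has its prerequisites met → 5.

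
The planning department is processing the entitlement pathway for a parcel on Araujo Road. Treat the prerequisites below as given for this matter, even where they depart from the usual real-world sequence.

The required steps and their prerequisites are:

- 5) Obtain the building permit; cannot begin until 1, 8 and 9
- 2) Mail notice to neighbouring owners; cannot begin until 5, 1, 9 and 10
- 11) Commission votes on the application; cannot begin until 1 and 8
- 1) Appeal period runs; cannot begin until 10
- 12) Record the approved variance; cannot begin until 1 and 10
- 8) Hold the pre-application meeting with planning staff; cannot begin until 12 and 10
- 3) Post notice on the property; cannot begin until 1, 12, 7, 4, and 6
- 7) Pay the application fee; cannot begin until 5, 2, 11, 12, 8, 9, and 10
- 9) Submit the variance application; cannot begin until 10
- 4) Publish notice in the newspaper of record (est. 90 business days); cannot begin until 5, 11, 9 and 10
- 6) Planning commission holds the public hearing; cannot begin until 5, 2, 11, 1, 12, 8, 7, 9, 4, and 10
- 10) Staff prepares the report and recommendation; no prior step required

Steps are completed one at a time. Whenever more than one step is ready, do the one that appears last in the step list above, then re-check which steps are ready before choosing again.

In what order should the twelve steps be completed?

10 9 1 12 8 11 5 4 2 7 6 3

10 has no prerequisites → 10 first.
9 and 1 are both available; 9 is listed later → 9.
1 needed 10, now all done → 1.
12 is the only step now ready → 12.
That leaves 8 as the only ready step → 8.
11 and 5 are both available; 11 is listed later → 11.
5 needed 9, 8 and 1, now all done → 5.
4 and 2 are both available; 4 is listed later → 4.
Next only 2 has its prerequisites met → 2.
7 needed 10, 9, 8, 12, 11, 2 and 5, now all done → 7.
That leaves 6 as the only ready step → 6.
That leaves 3 as the only ready step → 3.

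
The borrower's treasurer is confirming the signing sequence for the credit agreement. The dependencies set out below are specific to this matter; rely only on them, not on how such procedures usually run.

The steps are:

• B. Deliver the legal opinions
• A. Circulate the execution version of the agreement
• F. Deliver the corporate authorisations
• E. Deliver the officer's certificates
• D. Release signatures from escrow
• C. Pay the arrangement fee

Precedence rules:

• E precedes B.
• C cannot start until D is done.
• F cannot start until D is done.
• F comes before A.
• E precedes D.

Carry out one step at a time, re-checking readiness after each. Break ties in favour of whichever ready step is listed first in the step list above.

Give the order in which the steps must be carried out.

E, B, D, F, A, C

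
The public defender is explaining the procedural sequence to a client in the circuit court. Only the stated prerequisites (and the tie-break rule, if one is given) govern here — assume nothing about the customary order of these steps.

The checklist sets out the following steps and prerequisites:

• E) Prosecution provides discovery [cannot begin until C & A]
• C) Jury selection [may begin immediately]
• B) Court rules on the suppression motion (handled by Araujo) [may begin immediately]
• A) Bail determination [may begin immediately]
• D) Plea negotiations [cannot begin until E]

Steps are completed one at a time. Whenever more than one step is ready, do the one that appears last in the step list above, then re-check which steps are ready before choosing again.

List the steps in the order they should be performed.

Nothing is required for A, B and C. A is listed later → A first.
Ready: B and C. B is listed later → B.
That leaves C as the only ready step → C.
Next only E has its prerequisites met → E.
D needed E, now all done → D.

A, B, C, E, D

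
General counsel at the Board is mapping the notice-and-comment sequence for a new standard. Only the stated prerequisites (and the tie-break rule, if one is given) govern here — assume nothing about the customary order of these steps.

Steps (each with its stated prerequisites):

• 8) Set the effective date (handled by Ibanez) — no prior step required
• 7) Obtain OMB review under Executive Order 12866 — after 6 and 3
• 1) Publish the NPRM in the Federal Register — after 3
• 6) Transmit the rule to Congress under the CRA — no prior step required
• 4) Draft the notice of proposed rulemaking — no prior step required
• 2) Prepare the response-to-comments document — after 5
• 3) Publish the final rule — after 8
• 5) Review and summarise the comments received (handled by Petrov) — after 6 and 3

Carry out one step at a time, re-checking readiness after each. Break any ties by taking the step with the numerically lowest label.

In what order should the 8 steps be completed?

Nothing is required for 4, 6 and 8. 4 has the earlier label → 4 first.
Ready: 6 and 8. 6 has the earlier label → 6.
8 is the only step now ready → 8.
3 needed 8, now all done → 3.
1, 5 and 7 are all available; 1 has the earlier label → 1.
5 and 7 are both available; 5 has the earlier label → 5.
2 and 7 are both available; 2 has the earlier label → 2.
7 needed 3 and 6, now all done → 7.

4, 6, 8, 3, 1, 5, 2, 7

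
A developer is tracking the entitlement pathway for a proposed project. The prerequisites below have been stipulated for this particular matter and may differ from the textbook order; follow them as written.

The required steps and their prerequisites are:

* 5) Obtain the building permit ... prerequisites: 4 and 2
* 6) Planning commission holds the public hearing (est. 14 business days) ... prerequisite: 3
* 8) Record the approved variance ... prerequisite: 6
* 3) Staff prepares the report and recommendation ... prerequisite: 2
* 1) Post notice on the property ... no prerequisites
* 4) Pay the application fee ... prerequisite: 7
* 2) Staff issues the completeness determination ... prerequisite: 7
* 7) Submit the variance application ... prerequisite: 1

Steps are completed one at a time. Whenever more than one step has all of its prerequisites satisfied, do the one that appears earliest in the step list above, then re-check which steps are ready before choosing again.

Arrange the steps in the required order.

1, 7, 4, 2, 5, 3, 6, 8

1 has no prerequisites → 1 first.
7 is the only step now ready → 7.
Ready: 4 and 2. 4 is listed earlier → 4.
That leaves 2 as the only ready step → 2.
5 and 3 are both available; 5 is listed earlier → 5.
3 needed 2, now all done → 3.
6 needed 3, now all done → 6.
8 needed 6, now all done → 8.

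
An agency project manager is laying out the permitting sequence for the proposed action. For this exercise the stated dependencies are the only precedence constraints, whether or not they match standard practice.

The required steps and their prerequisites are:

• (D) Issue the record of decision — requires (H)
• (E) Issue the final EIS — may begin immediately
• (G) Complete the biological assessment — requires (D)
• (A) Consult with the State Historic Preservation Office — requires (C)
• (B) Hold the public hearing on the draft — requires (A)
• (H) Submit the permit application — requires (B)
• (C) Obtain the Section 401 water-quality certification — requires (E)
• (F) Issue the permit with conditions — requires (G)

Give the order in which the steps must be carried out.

(E) has no prerequisites → (E) first.
(C) needed (E), now all done → (C).
(A) needed (C), now all done → (A).
Next only (B) has its prerequisites met → (B).
(H) needed (B), now all done → (H).
(D) needed (H), now all done → (D).
(G) is the only step now ready → (G).
Next only (F) has its prerequisites met → (F).

(E), (C), (A), (B), (H), (D), (G), (F)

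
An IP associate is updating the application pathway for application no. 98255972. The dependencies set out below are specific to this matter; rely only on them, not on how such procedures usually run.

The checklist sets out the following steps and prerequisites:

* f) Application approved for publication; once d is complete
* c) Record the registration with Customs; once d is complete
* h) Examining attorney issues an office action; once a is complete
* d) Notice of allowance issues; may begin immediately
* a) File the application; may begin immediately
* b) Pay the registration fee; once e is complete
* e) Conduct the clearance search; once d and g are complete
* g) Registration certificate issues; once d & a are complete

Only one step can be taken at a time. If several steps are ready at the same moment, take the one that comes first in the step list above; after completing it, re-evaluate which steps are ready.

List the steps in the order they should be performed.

d, f, c, a, h, g, e, b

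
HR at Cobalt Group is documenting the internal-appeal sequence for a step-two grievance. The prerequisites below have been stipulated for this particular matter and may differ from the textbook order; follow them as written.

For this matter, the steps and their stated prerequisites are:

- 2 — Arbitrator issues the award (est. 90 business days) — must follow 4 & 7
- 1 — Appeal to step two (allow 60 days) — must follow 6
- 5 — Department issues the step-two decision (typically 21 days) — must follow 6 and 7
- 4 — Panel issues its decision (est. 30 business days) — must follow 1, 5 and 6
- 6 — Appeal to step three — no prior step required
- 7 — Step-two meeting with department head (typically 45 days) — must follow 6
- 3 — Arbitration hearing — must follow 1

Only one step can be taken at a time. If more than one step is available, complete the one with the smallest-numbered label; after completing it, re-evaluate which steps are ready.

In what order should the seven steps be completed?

6, 1, 3, 7, 5, 4, 2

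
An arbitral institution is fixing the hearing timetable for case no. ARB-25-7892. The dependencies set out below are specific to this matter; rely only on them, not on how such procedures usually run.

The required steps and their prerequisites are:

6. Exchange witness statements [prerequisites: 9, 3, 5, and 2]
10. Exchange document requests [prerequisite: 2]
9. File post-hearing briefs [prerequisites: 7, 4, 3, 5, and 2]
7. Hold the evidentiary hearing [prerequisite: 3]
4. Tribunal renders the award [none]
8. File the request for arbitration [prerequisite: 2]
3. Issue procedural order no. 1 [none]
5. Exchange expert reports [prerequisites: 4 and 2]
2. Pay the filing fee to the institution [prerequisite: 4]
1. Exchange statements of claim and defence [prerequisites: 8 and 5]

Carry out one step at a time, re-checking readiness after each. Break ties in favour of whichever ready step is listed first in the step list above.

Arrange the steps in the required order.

Nothing is required for 4 and 3. 4 is listed earlier → 4 first.
Now 3 and 2 have their prerequisites met. 3 is listed earlier, so 3 next.
7 now also ready, so the ready set is {7, 2}; 7 is listed earlier → 7.
2 is the only step now ready → 2.
Now 10, 8 and 5 have their prerequisites met. 10 is listed earlier, so 10 next.
Now 8 and 5 have their prerequisites met. 8 is listed earlier, so 8 next.
Next only 5 has its prerequisites met → 5.
9 and 1 are both available; 9 is listed earlier → 9.
6 now also ready, so the ready set is {6, 1}; 6 is listed earlier → 6.
That leaves 1 as the only ready step → 1.

4, 3, 7, 2, 10, 8, 5, 9, 6, 1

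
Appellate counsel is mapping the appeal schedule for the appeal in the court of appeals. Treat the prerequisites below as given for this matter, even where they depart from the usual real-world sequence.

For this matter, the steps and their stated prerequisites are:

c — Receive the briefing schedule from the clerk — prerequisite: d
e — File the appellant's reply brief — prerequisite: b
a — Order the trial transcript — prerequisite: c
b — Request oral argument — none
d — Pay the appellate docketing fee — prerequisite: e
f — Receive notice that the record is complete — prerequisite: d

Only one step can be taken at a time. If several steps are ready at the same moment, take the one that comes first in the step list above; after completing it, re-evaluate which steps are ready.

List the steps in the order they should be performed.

b → e → d → c → a → f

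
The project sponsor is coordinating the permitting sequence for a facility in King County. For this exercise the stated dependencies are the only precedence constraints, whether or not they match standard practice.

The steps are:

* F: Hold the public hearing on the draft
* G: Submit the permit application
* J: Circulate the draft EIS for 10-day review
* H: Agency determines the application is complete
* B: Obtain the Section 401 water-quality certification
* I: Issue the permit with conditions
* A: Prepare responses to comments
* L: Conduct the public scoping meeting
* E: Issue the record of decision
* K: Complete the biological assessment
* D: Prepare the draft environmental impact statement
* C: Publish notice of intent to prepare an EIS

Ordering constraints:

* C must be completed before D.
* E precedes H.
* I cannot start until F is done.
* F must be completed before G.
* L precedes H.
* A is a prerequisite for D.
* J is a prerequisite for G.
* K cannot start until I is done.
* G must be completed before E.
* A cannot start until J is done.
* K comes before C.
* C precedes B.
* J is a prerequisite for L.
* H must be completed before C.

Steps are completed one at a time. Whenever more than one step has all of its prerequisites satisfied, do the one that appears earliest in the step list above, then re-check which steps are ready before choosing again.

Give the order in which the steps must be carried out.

F, J, G, I, A, L, E, H, K, C, B, D

F and J have no prerequisites; F is listed earlier, so F is first.
Now J and I have their prerequisites met. J is listed earlier, so J next.
Now G, I, A and L have their prerequisites met. G is listed earlier, so G next.
E now also ready, so the ready set is {I, A, L, E}; I is listed earlier → I.
K now also ready, so the ready set is {A, L, E, K}; A is listed earlier → A.
Now L, E and K have their prerequisites met. L is listed earlier, so L next.
Now E and K have their prerequisites met. E is listed earlier, so E next.
H now also ready, so the ready set is {H, K}; H is listed earlier → H.
K needed I, now all done → K.
C needed H and K, now all done → C.
B and D are both available; B is listed earlier → B.
D needed A and C, now all done → D.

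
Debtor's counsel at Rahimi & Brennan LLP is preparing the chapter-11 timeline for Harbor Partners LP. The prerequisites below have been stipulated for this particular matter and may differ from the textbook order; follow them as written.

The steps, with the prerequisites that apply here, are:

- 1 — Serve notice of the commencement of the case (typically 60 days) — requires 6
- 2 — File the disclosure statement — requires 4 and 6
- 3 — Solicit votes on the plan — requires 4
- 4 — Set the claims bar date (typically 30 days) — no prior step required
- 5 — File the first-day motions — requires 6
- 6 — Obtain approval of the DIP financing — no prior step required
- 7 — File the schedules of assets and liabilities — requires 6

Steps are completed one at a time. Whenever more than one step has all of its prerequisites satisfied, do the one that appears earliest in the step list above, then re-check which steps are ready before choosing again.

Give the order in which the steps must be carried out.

4 → 3 → 6 → 1 → 2 → 5 → 7

4 and 6 have no prerequisites; 4 is listed earlier, so 4 is first.
3 now also ready, so the ready set is {3, 6}; 3 is listed earlier → 3.
Next only 6 has its prerequisites met → 6.
Ready: 1, 2, 5 and 7. 1 is listed earlier → 1.
Now 2, 5 and 7 have their prerequisites met. 2 is listed earlier, so 2 next.
Now 5 and 7 have their prerequisites met. 5 is listed earlier, so 5 next.
7 needed 6, now all done → 7.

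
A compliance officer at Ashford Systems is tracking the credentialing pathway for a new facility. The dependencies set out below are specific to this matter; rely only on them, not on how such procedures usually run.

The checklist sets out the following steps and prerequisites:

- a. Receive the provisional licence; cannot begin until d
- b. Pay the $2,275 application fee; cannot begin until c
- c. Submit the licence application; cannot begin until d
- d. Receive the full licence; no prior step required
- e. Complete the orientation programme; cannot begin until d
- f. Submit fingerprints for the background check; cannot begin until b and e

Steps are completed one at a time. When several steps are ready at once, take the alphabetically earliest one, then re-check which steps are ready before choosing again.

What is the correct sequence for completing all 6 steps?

d, a, c, b, e, f

Only d has no prerequisites, so it is first.
Now a, c and e have their prerequisites met. a has the earlier label, so a next.
c and e are both available; c has the earlier label → c.
b now also ready, so the ready set is {b, e}; b has the earlier label → b.
e is the only step now ready → e.
f needed b and e, now all done → f.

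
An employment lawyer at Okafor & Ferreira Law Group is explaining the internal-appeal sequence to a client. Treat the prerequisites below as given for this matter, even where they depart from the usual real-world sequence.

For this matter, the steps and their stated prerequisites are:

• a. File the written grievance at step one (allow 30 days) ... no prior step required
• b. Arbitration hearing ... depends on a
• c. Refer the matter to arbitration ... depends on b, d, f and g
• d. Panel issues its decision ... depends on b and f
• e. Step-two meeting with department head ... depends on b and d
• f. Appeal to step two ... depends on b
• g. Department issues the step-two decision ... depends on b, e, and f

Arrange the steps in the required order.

a b f d e g c

Only a has no prerequisites, so it is first.
b is the only step now ready → b.
Next only f has its prerequisites met → f.
d needed b and f, now all done → d.
Next only e has its prerequisites met → e.
Next only g has its prerequisites met → g.
c needed b, d, f and g, now all done → c.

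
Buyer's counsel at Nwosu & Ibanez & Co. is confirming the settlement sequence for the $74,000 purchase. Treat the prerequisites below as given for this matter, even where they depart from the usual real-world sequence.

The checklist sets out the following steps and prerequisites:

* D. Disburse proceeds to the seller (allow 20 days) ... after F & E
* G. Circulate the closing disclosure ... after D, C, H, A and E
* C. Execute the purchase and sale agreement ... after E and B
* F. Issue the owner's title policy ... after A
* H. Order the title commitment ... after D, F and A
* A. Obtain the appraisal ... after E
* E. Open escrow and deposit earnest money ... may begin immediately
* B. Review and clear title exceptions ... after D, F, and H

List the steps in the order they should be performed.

E has no prerequisites → E first.
A needed E, now all done → A.
Next only F has its prerequisites met → F.
D needed F and E, now all done → D.
H needed D, F and A, now all done → H.
B needed D, F and H, now all done → B.
That leaves C as the only ready step → C.
Next only G has its prerequisites met → G.

E A F D H B C G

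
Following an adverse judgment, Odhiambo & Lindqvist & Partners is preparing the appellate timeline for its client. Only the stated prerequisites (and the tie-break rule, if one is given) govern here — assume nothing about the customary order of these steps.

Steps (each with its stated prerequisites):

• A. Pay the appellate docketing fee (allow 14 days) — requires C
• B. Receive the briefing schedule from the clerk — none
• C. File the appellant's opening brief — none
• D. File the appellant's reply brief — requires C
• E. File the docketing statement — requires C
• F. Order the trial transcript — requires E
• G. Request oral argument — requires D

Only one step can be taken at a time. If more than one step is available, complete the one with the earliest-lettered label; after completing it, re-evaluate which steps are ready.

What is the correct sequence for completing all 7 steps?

B, C, A, D, E, F, G

B and C have no prerequisites; B has the earlier label, so B is first.
Next only C has its prerequisites met → C.
Ready: A, D and E. A has the earlier label → A.
Now D and E have their prerequisites met. D has the earlier label, so D next.
Now E and G have their prerequisites met. E has the earlier label, so E next.
Now F and G have their prerequisites met. F has the earlier label, so F next.
G is the only step now ready → G.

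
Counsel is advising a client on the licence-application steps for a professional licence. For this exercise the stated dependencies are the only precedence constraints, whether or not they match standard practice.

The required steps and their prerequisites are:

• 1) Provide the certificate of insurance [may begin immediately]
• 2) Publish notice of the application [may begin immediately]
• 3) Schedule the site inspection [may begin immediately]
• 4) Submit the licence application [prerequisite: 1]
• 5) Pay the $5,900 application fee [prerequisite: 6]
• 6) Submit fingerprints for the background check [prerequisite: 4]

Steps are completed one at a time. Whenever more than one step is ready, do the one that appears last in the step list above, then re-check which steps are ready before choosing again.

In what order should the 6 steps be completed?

Nothing is required for 3, 2 and 1. 3 is listed later → 3 first.
Now 2 and 1 have their prerequisites met. 2 is listed later, so 2 next.
Next only 1 has its prerequisites met → 1.
That leaves 4 as the only ready step → 4.
That leaves 6 as the only ready step → 6.
That leaves 5 as the only ready step → 5.

3, 2, 1, 4, 6, 5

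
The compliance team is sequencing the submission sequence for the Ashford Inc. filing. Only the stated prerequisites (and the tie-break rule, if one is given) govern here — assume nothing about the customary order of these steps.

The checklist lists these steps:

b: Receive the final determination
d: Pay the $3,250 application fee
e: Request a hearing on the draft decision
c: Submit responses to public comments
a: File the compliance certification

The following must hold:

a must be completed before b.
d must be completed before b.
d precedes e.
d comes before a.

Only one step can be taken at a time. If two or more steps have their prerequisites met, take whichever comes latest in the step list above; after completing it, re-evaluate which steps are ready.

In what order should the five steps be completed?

c, d, a, e, b

c and d have no prerequisites; c is listed later, so c is first.
That leaves d as the only ready step → d.
a and e are both available; a is listed later → a.
b now also ready, so the ready set is {e, b}; e is listed later → e.
Next only b has its prerequisites met → b.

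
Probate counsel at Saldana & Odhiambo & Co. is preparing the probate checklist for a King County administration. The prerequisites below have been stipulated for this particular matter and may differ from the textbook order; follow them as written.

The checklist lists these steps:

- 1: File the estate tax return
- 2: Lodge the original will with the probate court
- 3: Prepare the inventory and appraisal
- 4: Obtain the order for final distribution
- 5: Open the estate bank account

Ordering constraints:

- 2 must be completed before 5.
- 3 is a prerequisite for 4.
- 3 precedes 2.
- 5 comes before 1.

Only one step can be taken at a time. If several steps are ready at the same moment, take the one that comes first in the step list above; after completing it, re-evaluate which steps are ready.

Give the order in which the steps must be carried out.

3, 2, 4, 5, 1

3 is the only step with nothing outstanding, so it goes first.
Now 2 and 4 have their prerequisites met. 2 is listed earlier, so 2 next.
4 and 5 are both available; 4 is listed earlier → 4.
5 needed 2, now all done → 5.
That leaves 1 as the only ready step → 1.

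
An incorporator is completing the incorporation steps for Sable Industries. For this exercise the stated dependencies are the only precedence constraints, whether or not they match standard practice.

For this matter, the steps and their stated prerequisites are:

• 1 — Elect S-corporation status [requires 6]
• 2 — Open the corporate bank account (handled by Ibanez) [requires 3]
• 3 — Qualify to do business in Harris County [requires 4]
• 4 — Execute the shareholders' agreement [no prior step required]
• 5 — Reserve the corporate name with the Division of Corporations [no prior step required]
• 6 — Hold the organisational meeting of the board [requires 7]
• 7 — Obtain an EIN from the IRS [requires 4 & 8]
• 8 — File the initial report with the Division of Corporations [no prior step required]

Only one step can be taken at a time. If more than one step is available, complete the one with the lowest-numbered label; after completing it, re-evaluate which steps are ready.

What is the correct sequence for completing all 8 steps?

4 → 3 → 2 → 5 → 8 → 7 → 6 → 1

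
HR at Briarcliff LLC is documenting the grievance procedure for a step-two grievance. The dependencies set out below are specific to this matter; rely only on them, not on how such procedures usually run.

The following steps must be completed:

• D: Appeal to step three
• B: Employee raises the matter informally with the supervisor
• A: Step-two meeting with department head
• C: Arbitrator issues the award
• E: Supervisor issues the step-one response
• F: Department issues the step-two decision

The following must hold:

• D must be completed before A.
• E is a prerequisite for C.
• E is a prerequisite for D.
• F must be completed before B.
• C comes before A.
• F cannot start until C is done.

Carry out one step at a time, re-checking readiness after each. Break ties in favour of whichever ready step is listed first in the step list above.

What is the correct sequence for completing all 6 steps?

Only E has no prerequisites, so it is first.
D and C are both available; D is listed earlier → D.
Next only C has its prerequisites met → C.
A and F are both available; A is listed earlier → A.
That leaves F as the only ready step → F.
B is the only step now ready → B.

E, D, C, A, F, B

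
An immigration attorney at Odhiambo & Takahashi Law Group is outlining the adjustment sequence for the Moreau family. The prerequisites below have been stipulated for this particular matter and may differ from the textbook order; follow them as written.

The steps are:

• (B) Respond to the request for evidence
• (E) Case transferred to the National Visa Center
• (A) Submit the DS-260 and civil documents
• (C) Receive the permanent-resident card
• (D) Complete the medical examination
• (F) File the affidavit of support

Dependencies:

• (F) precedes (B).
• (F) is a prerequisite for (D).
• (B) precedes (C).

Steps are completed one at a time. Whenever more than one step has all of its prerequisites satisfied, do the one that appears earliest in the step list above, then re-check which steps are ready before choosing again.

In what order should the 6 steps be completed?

(E), (A), (F), (B), (C), (D)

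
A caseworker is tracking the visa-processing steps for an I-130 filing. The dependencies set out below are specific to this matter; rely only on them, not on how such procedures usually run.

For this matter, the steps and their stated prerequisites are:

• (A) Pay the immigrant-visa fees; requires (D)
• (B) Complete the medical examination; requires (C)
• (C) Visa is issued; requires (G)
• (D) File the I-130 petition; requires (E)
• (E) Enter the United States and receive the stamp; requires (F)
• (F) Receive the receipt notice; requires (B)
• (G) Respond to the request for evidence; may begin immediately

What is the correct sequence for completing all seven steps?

(G), (C), (B), (F), (E), (D), (A)

(G) has no prerequisites → (G) first.
(C) needed (G), now all done → (C).
That leaves (B) as the only ready step → (B).
(F) needed (B), now all done → (F).
(E) is the only step now ready → (E).
That leaves (D) as the only ready step → (D).
Next only (A) has its prerequisites met → (A).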